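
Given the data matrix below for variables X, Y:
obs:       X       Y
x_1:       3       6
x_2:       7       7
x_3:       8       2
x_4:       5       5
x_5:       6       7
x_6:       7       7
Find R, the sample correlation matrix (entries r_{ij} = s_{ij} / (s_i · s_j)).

Step 1 — column means:
  mean(X) = (3 + 7 + 8 + 5 + 6 + 7) / 6 = 36/6 = 6
  mean(Y) = (6 + 7 + 2 + 5 + 7 + 7) / 6 = 34/6 = 5.6667

Step 2 — sample variances and covariances s[i,j] = (1/(n-1)) · Σ_k (x_{k,i} - mean_i) · (x_{k,j} - mean_j), with n-1 = 5:
  s[X,X] = ((-3)·(-3) + (1)·(1) + (2)·(2) + (-1)·(-1) + (0)·(0) + (1)·(1)) / 5 = 16/5 = 3.2
  s[X,Y] = ((-3)·(0.3333) + (1)·(1.3333) + (2)·(-3.6667) + (-1)·(-0.6667) + (0)·(1.3333) + (1)·(1.3333)) / 5 = -5/5 = -1
  s[Y,Y] = ((0.3333)·(0.3333) + (1.3333)·(1.3333) + (-3.6667)·(-3.6667) + (-0.6667)·(-0.6667) + (1.3333)·(1.3333) + (1.3333)·(1.3333)) / 5 = 19.3333/5 = 3.8667
  Sample standard deviations s_i = √(s[i,i]):
  s(X) = √(3.2) = 1.7889
  s(Y) = √(3.8667) = 1.9664

Step 3 — r_{ij} = s_{ij} / (s_i · s_j):
  r[X,X] = 1 (diagonal).
  r[X,Y] = -1 / (1.7889 · 1.9664) = -1 / 3.5176 = -0.2843
  r[Y,Y] = 1 (diagonal).

R is symmetric with unit diagonal. Assembling:

R = [[1, -0.2843],
 [-0.2843, 1]]


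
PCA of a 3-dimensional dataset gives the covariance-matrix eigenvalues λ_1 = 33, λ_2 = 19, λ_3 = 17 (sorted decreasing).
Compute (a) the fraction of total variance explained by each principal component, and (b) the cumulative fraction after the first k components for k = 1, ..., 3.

Step 1 — total variance = trace(Sigma) = Σ λ_i = 33 + 19 + 17 = 69.

Step 2 — fraction explained by component i = λ_i / Σ λ:
  PC1: 33/69 = 0.4783
  PC2: 19/69 = 0.2754
  PC3: 17/69 = 0.2464

Step 3 — cumulative fraction after k components = (λ_1 + ... + λ_k) / Σ λ:
  k = 1: 33/69 = 0.4783
  k = 2: (33 + 19)/69 = 52/69 = 0.7536
  k = 3: (33 + 19 + 17)/69 = 69/69 = 1

Summary (fraction, with percent):

explained: PC1 0.4783 (47.83%), PC2 0.2754 (27.54%), PC3 0.2464 (24.64%);  cumulative: 0.4783, 0.7536, 1


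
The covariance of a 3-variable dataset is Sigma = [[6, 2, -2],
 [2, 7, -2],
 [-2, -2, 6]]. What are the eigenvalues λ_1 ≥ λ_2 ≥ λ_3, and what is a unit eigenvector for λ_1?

Step 1 — characteristic polynomial p(λ) = det(λI - Sigma) = λ³ - tr·λ² + c_1·λ - det, where tr = trace, c_1 = sum of the principal 2×2 minors, det = det(Sigma):
  tr = 6 + 7 + 6 = 19,
  c_1 = (6·7 - (2)²) + (6·6 - (-2)²) + (7·6 - (-2)²) = 38 + 32 + 38 = 108,
  det = 6·(7·6 - (-2)²) - (2)·((2)·6 - (-2)·(-2)) + (-2)·((2)·(-2) - 7·(-2)) = 6·(38) - (2)·(8) + (-2)·(10) = 192.
  So p(λ) = λ³ - 19λ² + 108λ - 192.
Step 2 — look for an integer root (rational root theorem: any rational root is an integer divisor of 192). Testing λ = 4:
  p(4) = 64 - 304 + 432 - 192 = 0  ✓
  Dividing out (λ - 4): p(λ) = (λ - 4)(λ² - 15λ + 48).
Step 3 — remaining eigenvalues from the quadratic λ² - 15λ + 48 = 0:
  Δ = 15² - 4·48 = 225 - 192 = 33,  λ = (15 ± √33)/2 = (15 ± 5.7446)/2 ≈ 10.3723 or 4.6277.
  Sorted: λ_1 = 10.3723,  λ_2 = 4.6277,  λ_3 = 4  (check: sum = 19 = tr ✓).

Step 4 — unit eigenvector for λ_1 ≈ 10.3723: v spans the null space of (Sigma - λ_1 I), whose rows are
  r_1 = (-4.3723, 2, -2),  r_2 = (2, -3.3723, -2),  r_3 = (-2, -2, -4.3723).
  v is orthogonal to every row, so take v ∝ r_1 × r_2 = ((2)·(-2) - (-2)·(-3.3723), (-2)·(2) - (-4.3723)·(-2), (-4.3723)·(-3.3723) - (2)·(2)) ≈ (-10.7446, -12.7446, 10.7446).
  Rescale (multiply by -1 so the first nonzero entry is positive): u = (10.7446, 12.7446, -10.7446).
  ||u|| = √((10.7446)² + (12.7446)² + (-10.7446)²) = √(393.3151) ≈ 19.8322,  v_1 = u/||u|| ≈ (0.5418, 0.6426, -0.5418) (||v_1|| = 1).

λ_1 = 10.3723,  λ_2 = 4.6277,  λ_3 = 4;  v_1 ≈ (0.5418, 0.6426, -0.5418)


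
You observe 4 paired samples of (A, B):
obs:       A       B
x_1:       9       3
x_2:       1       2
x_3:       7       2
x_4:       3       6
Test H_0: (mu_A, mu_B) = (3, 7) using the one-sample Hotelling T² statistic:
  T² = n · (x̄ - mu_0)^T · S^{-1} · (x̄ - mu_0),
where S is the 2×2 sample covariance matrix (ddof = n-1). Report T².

Step 1 — sample mean vector:
  mean(A) = (9 + 1 + 7 + 3) / 4 = 20/4 = 5
  mean(B) = (3 + 2 + 2 + 6) / 4 = 13/4 = 3.25
  x̄ = (5, 3.25),  deviation x̄ - mu_0 = (5, 3.25) - (3, 7) = (2, -3.75).

Step 2 — sample covariance matrix, S[i,j] = (1/(n-1)) · Σ_k (x_{k,i} - mean_i) · (x_{k,j} - mean_j), divisor n-1 = 3:
  S[A,A] = ((4)·(4) + (-4)·(-4) + (2)·(2) + (-2)·(-2)) / 3 = 40/3 = 13.3333
  S[A,B] = ((4)·(-0.25) + (-4)·(-1.25) + (2)·(-1.25) + (-2)·(2.75)) / 3 = -4/3 = -1.3333
  S[B,B] = ((-0.25)·(-0.25) + (-1.25)·(-1.25) + (-1.25)·(-1.25) + (2.75)·(2.75)) / 3 = 10.75/3 = 3.5833
  S = [[13.3333, -1.3333],
 [-1.3333, 3.5833]].

Step 3 — invert S. det(S) = 13.3333·3.5833 - (-1.3333)² = 46.
  S^{-1} = (1/det) · [[d, -b], [-b, a]] = [[0.0779, 0.029],
 [0.029, 0.2899]].

Step 4 — quadratic form (x̄ - mu_0)^T · S^{-1} · (x̄ - mu_0):
  S^{-1} · (x̄ - mu_0) = (0.0471, -1.029),
  (x̄ - mu_0)^T · [...] = (2)·(0.0471) + (-3.75)·(-1.029) = 3.9529.

Step 5 — scale by n: T² = 4 · 3.9529 = 15.8116.

T² ≈ 15.8116


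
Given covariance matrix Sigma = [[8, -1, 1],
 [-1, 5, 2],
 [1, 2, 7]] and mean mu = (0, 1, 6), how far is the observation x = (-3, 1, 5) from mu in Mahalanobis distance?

Step 1 — centre the observation: (x - mu) = (-3, 0, -1).

Step 2 — invert Sigma (cofactor / det for 3×3, or solve directly):
  Sigma^{-1} = [[0.1336, 0.0388, -0.0302],
 [0.0388, 0.2371, -0.0733],
 [-0.0302, -0.0733, 0.1681]].

Step 3 — form the quadratic (x - mu)^T · Sigma^{-1} · (x - mu):
  Sigma^{-1} · (x - mu) = (-0.3707, -0.0431, -0.0776).
  (x - mu)^T · [Sigma^{-1} · (x - mu)] = (-3)·(-0.3707) + (0)·(-0.0431) + (-1)·(-0.0776) = 1.1897.

Step 4 — take square root: d = √(1.1897) ≈ 1.0907.

d(x, mu) = √(1.1897) ≈ 1.0907


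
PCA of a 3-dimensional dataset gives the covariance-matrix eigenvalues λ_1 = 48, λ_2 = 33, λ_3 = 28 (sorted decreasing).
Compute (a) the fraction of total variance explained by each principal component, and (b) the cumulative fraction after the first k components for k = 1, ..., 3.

Step 1 — total variance = trace(Sigma) = Σ λ_i = 48 + 33 + 28 = 109.

Step 2 — fraction explained by component i = λ_i / Σ λ:
  PC1: 48/109 = 0.4404
  PC2: 33/109 = 0.3028
  PC3: 28/109 = 0.2569

Step 3 — cumulative fraction after k components = (λ_1 + ... + λ_k) / Σ λ:
  k = 1: 48/109 = 0.4404
  k = 2: (48 + 33)/109 = 81/109 = 0.7431
  k = 3: (48 + 33 + 28)/109 = 109/109 = 1

Summary (fraction, with percent):

explained: PC1 0.4404 (44.04%), PC2 0.3028 (30.28%), PC3 0.2569 (25.69%);  cumulative: 0.4404, 0.7431, 1


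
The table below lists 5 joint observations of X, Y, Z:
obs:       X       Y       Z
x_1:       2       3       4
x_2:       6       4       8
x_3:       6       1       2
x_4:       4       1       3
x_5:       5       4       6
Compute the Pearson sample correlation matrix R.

Step 1 — column means:
  mean(X) = (2 + 6 + 6 + 4 + 5) / 5 = 23/5 = 4.6
  mean(Y) = (3 + 4 + 1 + 1 + 4) / 5 = 13/5 = 2.6
  mean(Z) = (4 + 8 + 2 + 3 + 6) / 5 = 23/5 = 4.6

Step 2 — sample variances and covariances s[i,j] = (1/(n-1)) · Σ_k (x_{k,i} - mean_i) · (x_{k,j} - mean_j), with n-1 = 4:
  s[X,X] = ((-2.6)·(-2.6) + (1.4)·(1.4) + (1.4)·(1.4) + (-0.6)·(-0.6) + (0.4)·(0.4)) / 4 = 11.2/4 = 2.8
  s[X,Y] = ((-2.6)·(0.4) + (1.4)·(1.4) + (1.4)·(-1.6) + (-0.6)·(-1.6) + (0.4)·(1.4)) / 4 = 0.2/4 = 0.05
  s[X,Z] = ((-2.6)·(-0.6) + (1.4)·(3.4) + (1.4)·(-2.6) + (-0.6)·(-1.6) + (0.4)·(1.4)) / 4 = 4.2/4 = 1.05
  s[Y,Y] = ((0.4)·(0.4) + (1.4)·(1.4) + (-1.6)·(-1.6) + (-1.6)·(-1.6) + (1.4)·(1.4)) / 4 = 9.2/4 = 2.3
  s[Y,Z] = ((0.4)·(-0.6) + (1.4)·(3.4) + (-1.6)·(-2.6) + (-1.6)·(-1.6) + (1.4)·(1.4)) / 4 = 13.2/4 = 3.3
  s[Z,Z] = ((-0.6)·(-0.6) + (3.4)·(3.4) + (-2.6)·(-2.6) + (-1.6)·(-1.6) + (1.4)·(1.4)) / 4 = 23.2/4 = 5.8
  Sample standard deviations s_i = √(s[i,i]):
  s(X) = √(2.8) = 1.6733
  s(Y) = √(2.3) = 1.5166
  s(Z) = √(5.8) = 2.4083

Step 3 — r_{ij} = s_{ij} / (s_i · s_j):
  r[X,X] = 1 (diagonal).
  r[X,Y] = 0.05 / (1.6733 · 1.5166) = 0.05 / 2.5377 = 0.0197
  r[X,Z] = 1.05 / (1.6733 · 2.4083) = 1.05 / 4.0299 = 0.2606
  r[Y,Y] = 1 (diagonal).
  r[Y,Z] = 3.3 / (1.5166 · 2.4083) = 3.3 / 3.6524 = 0.9035
  r[Z,Z] = 1 (diagonal).

R is symmetric with unit diagonal. Assembling:

R = [[1, 0.0197, 0.2606],
 [0.0197, 1, 0.9035],
 [0.2606, 0.9035, 1]]


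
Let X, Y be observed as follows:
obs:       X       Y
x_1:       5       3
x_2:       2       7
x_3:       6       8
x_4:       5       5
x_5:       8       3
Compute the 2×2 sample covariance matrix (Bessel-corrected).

Step 1 — column means:
  mean(X) = (5 + 2 + 6 + 5 + 8) / 5 = 26/5 = 5.2
  mean(Y) = (3 + 7 + 8 + 5 + 3) / 5 = 26/5 = 5.2

Step 2 — sample covariance S[i,j] = (1/(n-1)) · Σ_k (x_{k,i} - mean_i) · (x_{k,j} - mean_j), with n-1 = 4.
  S[X,X] = ((-0.2)·(-0.2) + (-3.2)·(-3.2) + (0.8)·(0.8) + (-0.2)·(-0.2) + (2.8)·(2.8)) / 4 = 18.8/4 = 4.7
  S[X,Y] = ((-0.2)·(-2.2) + (-3.2)·(1.8) + (0.8)·(2.8) + (-0.2)·(-0.2) + (2.8)·(-2.2)) / 4 = -9.2/4 = -2.3
  S[Y,Y] = ((-2.2)·(-2.2) + (1.8)·(1.8) + (2.8)·(2.8) + (-0.2)·(-0.2) + (-2.2)·(-2.2)) / 4 = 20.8/4 = 5.2

S is symmetric (S[j,i] = S[i,j]). Assembling:

S = [[4.7, -2.3],
 [-2.3, 5.2]]


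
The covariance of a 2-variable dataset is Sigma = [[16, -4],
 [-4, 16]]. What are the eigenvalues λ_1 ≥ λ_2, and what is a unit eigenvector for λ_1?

Step 1 — characteristic polynomial of 2×2 Sigma:
  det(Sigma - λI) = λ² - trace · λ + det = 0.
  trace = 16 + 16 = 32, det = 16·16 - (-4)² = 240.
Step 2 — discriminant:
  Δ = trace² - 4·det = 1024 - 960 = 64.
Step 3 — eigenvalues:
  λ = (trace ± √Δ)/2 = (32 ± 8)/2,
  λ_1 = 20,  λ_2 = 12.

Step 4 — unit eigenvector for λ_1: solve (Sigma - λ_1 I)v = 0. First row:
  (16 - 20)·v_x + (-4)·v_y = 0, i.e. (-4)·v_x + (-4)·v_y = 0,
  so v ∝ (b, λ_1 - a) = (-4, 4); multiply by -1 so the first entry is positive: u = (4, -4).
  ||u|| = √((4)² + (-4)²) = √(32) ≈ 5.6569,
  v_1 = u/||u|| ≈ (0.7071, -0.7071) (||v_1|| = 1).

λ_1 = 20,  λ_2 = 12;  v_1 ≈ (0.7071, -0.7071)


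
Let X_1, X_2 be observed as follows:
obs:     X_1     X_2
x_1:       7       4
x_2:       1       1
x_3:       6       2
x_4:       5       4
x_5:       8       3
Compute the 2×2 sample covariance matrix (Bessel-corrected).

Step 1 — column means:
  mean(X_1) = (7 + 1 + 6 + 5 + 8) / 5 = 27/5 = 5.4
  mean(X_2) = (4 + 1 + 2 + 4 + 3) / 5 = 14/5 = 2.8

Step 2 — sample covariance S[i,j] = (1/(n-1)) · Σ_k (x_{k,i} - mean_i) · (x_{k,j} - mean_j), with n-1 = 4.
  S[X_1,X_1] = ((1.6)·(1.6) + (-4.4)·(-4.4) + (0.6)·(0.6) + (-0.4)·(-0.4) + (2.6)·(2.6)) / 4 = 29.2/4 = 7.3
  S[X_1,X_2] = ((1.6)·(1.2) + (-4.4)·(-1.8) + (0.6)·(-0.8) + (-0.4)·(1.2) + (2.6)·(0.2)) / 4 = 9.4/4 = 2.35
  S[X_2,X_2] = ((1.2)·(1.2) + (-1.8)·(-1.8) + (-0.8)·(-0.8) + (1.2)·(1.2) + (0.2)·(0.2)) / 4 = 6.8/4 = 1.7

S is symmetric (S[j,i] = S[i,j]). Assembling:

S = [[7.3, 2.35],
 [2.35, 1.7]]


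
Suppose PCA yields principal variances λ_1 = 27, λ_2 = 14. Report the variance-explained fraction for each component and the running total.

Step 1 — total variance = trace(Sigma) = Σ λ_i = 27 + 14 = 41.

Step 2 — fraction explained by component i = λ_i / Σ λ:
  PC1: 27/41 = 0.6585
  PC2: 14/41 = 0.3415

Step 3 — cumulative fraction after k components = (λ_1 + ... + λ_k) / Σ λ:
  k = 1: 27/41 = 0.6585
  k = 2: (27 + 14)/41 = 41/41 = 1

Summary (fraction, with percent):

explained: PC1 0.6585 (65.85%), PC2 0.3415 (34.15%);  cumulative: 0.6585, 1


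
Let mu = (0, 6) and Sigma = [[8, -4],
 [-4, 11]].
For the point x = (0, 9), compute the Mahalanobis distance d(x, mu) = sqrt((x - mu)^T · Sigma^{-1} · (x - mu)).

Step 1 — centre the observation: (x - mu) = (0, 3).

Step 2 — invert Sigma. det(Sigma) = 8·11 - (-4)² = 72.
  Sigma^{-1} = (1/det) · [[d, -b], [-b, a]] = [[0.1528, 0.0556],
 [0.0556, 0.1111]].

Step 3 — form the quadratic (x - mu)^T · Sigma^{-1} · (x - mu):
  Sigma^{-1} · (x - mu) = (0.1667, 0.3333).
  (x - mu)^T · [Sigma^{-1} · (x - mu)] = (0)·(0.1667) + (3)·(0.3333) = 1.

Step 4 — take square root: d = √(1) ≈ 1.

d(x, mu) = √(1) ≈ 1


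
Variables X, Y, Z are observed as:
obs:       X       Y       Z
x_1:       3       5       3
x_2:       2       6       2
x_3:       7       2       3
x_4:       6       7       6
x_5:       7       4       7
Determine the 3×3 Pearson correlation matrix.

Step 1 — column means:
  mean(X) = (3 + 2 + 7 + 6 + 7) / 5 = 25/5 = 5
  mean(Y) = (5 + 6 + 2 + 7 + 4) / 5 = 24/5 = 4.8
  mean(Z) = (3 + 2 + 3 + 6 + 7) / 5 = 21/5 = 4.2

Step 2 — sample variances and covariances s[i,j] = (1/(n-1)) · Σ_k (x_{k,i} - mean_i) · (x_{k,j} - mean_j), with n-1 = 4:
  s[X,X] = ((-2)·(-2) + (-3)·(-3) + (2)·(2) + (1)·(1) + (2)·(2)) / 4 = 22/4 = 5.5
  s[X,Y] = ((-2)·(0.2) + (-3)·(1.2) + (2)·(-2.8) + (1)·(2.2) + (2)·(-0.8)) / 4 = -9/4 = -2.25
  s[X,Z] = ((-2)·(-1.2) + (-3)·(-2.2) + (2)·(-1.2) + (1)·(1.8) + (2)·(2.8)) / 4 = 14/4 = 3.5
  s[Y,Y] = ((0.2)·(0.2) + (1.2)·(1.2) + (-2.8)·(-2.8) + (2.2)·(2.2) + (-0.8)·(-0.8)) / 4 = 14.8/4 = 3.7
  s[Y,Z] = ((0.2)·(-1.2) + (1.2)·(-2.2) + (-2.8)·(-1.2) + (2.2)·(1.8) + (-0.8)·(2.8)) / 4 = 2.2/4 = 0.55
  s[Z,Z] = ((-1.2)·(-1.2) + (-2.2)·(-2.2) + (-1.2)·(-1.2) + (1.8)·(1.8) + (2.8)·(2.8)) / 4 = 18.8/4 = 4.7
  Sample standard deviations s_i = √(s[i,i]):
  s(X) = √(5.5) = 2.3452
  s(Y) = √(3.7) = 1.9235
  s(Z) = √(4.7) = 2.1679

Step 3 — r_{ij} = s_{ij} / (s_i · s_j):
  r[X,X] = 1 (diagonal).
  r[X,Y] = -2.25 / (2.3452 · 1.9235) = -2.25 / 4.5111 = -0.4988
  r[X,Z] = 3.5 / (2.3452 · 2.1679) = 3.5 / 5.0843 = 0.6884
  r[Y,Y] = 1 (diagonal).
  r[Y,Z] = 0.55 / (1.9235 · 2.1679) = 0.55 / 4.1701 = 0.1319
  r[Z,Z] = 1 (diagonal).

R is symmetric with unit diagonal. Assembling:

R = [[1, -0.4988, 0.6884],
 [-0.4988, 1, 0.1319],
 [0.6884, 0.1319, 1]]


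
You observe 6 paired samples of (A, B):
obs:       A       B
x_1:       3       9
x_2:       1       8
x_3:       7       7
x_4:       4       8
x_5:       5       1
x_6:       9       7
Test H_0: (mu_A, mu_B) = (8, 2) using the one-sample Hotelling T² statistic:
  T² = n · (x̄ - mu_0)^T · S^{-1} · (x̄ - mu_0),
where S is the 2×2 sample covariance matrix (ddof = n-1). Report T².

Step 1 — sample mean vector:
  mean(A) = (3 + 1 + 7 + 4 + 5 + 9) / 6 = 29/6 = 4.8333
  mean(B) = (9 + 8 + 7 + 8 + 1 + 7) / 6 = 40/6 = 6.6667
  x̄ = (4.8333, 6.6667),  deviation x̄ - mu_0 = (4.8333, 6.6667) - (8, 2) = (-3.1667, 4.6667).

Step 2 — sample covariance matrix, S[i,j] = (1/(n-1)) · Σ_k (x_{k,i} - mean_i) · (x_{k,j} - mean_j), divisor n-1 = 5:
  S[A,A] = ((-1.8333)·(-1.8333) + (-3.8333)·(-3.8333) + (2.1667)·(2.1667) + (-0.8333)·(-0.8333) + (0.1667)·(0.1667) + (4.1667)·(4.1667)) / 5 = 40.8333/5 = 8.1667
  S[A,B] = ((-1.8333)·(2.3333) + (-3.8333)·(1.3333) + (2.1667)·(0.3333) + (-0.8333)·(1.3333) + (0.1667)·(-5.6667) + (4.1667)·(0.3333)) / 5 = -9.3333/5 = -1.8667
  S[B,B] = ((2.3333)·(2.3333) + (1.3333)·(1.3333) + (0.3333)·(0.3333) + (1.3333)·(1.3333) + (-5.6667)·(-5.6667) + (0.3333)·(0.3333)) / 5 = 41.3333/5 = 8.2667
  S = [[8.1667, -1.8667],
 [-1.8667, 8.2667]].

Step 3 — invert S. det(S) = 8.1667·8.2667 - (-1.8667)² = 64.0267.
  S^{-1} = (1/det) · [[d, -b], [-b, a]] = [[0.1291, 0.0292],
 [0.0292, 0.1276]].

Step 4 — quadratic form (x̄ - mu_0)^T · S^{-1} · (x̄ - mu_0):
  S^{-1} · (x̄ - mu_0) = (-0.2728, 0.5029),
  (x̄ - mu_0)^T · [...] = (-3.1667)·(-0.2728) + (4.6667)·(0.5029) = 3.2108.

Step 5 — scale by n: T² = 6 · 3.2108 = 19.2649.

T² ≈ 19.2649


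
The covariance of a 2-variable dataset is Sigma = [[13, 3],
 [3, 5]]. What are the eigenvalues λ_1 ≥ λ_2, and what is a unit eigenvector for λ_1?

Step 1 — characteristic polynomial of 2×2 Sigma:
  det(Sigma - λI) = λ² - trace · λ + det = 0.
  trace = 13 + 5 = 18, det = 13·5 - (3)² = 56.
Step 2 — discriminant:
  Δ = trace² - 4·det = 324 - 224 = 100.
Step 3 — eigenvalues:
  λ = (trace ± √Δ)/2 = (18 ± 10)/2,
  λ_1 = 14,  λ_2 = 4.

Step 4 — unit eigenvector for λ_1: solve (Sigma - λ_1 I)v = 0. First row:
  (13 - 14)·v_x + (3)·v_y = 0, i.e. (-1)·v_x + (3)·v_y = 0,
  so v ∝ (b, λ_1 - a) = (3, 1) = u.
  ||u|| = √((3)² + (1)²) = √(10) ≈ 3.1623,
  v_1 = u/||u|| ≈ (0.9487, 0.3162) (||v_1|| = 1).

λ_1 = 14,  λ_2 = 4;  v_1 ≈ (0.9487, 0.3162)


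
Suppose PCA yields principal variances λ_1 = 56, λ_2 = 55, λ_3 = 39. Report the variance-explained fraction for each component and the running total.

Step 1 — total variance = trace(Sigma) = Σ λ_i = 56 + 55 + 39 = 150.

Step 2 — fraction explained by component i = λ_i / Σ λ:
  PC1: 56/150 = 0.3733
  PC2: 55/150 = 0.3667
  PC3: 39/150 = 0.26

Step 3 — cumulative fraction after k components = (λ_1 + ... + λ_k) / Σ λ:
  k = 1: 56/150 = 0.3733
  k = 2: (56 + 55)/150 = 111/150 = 0.74
  k = 3: (56 + 55 + 39)/150 = 150/150 = 1

Summary (fraction, with percent):

explained: PC1 0.3733 (37.33%), PC2 0.3667 (36.67%), PC3 0.26 (26%);  cumulative: 0.3733, 0.74, 1


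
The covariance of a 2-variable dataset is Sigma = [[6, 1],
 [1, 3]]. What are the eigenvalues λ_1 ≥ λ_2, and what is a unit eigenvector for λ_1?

Step 1 — characteristic polynomial of 2×2 Sigma:
  det(Sigma - λI) = λ² - trace · λ + det = 0.
  trace = 6 + 3 = 9, det = 6·3 - (1)² = 17.
Step 2 — discriminant:
  Δ = trace² - 4·det = 81 - 68 = 13.
Step 3 — eigenvalues:
  λ = (trace ± √Δ)/2 = (9 ± 3.6056)/2,
  λ_1 = 6.3028,  λ_2 = 2.6972.

Step 4 — unit eigenvector for λ_1: solve (Sigma - λ_1 I)v = 0. First row:
  (6 - 6.3028)·v_x + (1)·v_y = 0, i.e. (-0.3028)·v_x + (1)·v_y = 0,
  so v ∝ (b, λ_1 - a) = (1, 0.3028) = u.
  ||u|| = √((1)² + (0.3028)²) = √(1.0917) ≈ 1.0448,
  v_1 = u/||u|| ≈ (0.9571, 0.2898) (||v_1|| = 1).

λ_1 = 6.3028,  λ_2 = 2.6972;  v_1 ≈ (0.9571, 0.2898)


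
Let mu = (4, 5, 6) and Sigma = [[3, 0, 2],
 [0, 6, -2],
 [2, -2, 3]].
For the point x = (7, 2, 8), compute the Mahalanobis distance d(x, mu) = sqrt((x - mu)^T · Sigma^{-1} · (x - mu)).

Step 1 — centre the observation: (x - mu) = (3, -3, 2).

Step 2 — invert Sigma (cofactor / det for 3×3, or solve directly):
  Sigma^{-1} = [[0.7778, -0.2222, -0.6667],
 [-0.2222, 0.2778, 0.3333],
 [-0.6667, 0.3333, 1]].

Step 3 — form the quadratic (x - mu)^T · Sigma^{-1} · (x - mu):
  Sigma^{-1} · (x - mu) = (1.6667, -0.8333, -1).
  (x - mu)^T · [Sigma^{-1} · (x - mu)] = (3)·(1.6667) + (-3)·(-0.8333) + (2)·(-1) = 5.5.

Step 4 — take square root: d = √(5.5) ≈ 2.3452.

d(x, mu) = √(5.5) ≈ 2.3452


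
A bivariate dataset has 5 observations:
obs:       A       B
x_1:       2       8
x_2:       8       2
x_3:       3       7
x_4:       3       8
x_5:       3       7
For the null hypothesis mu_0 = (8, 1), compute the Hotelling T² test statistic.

Step 1 — sample mean vector:
  mean(A) = (2 + 8 + 3 + 3 + 3) / 5 = 19/5 = 3.8
  mean(B) = (8 + 2 + 7 + 8 + 7) / 5 = 32/5 = 6.4
  x̄ = (3.8, 6.4),  deviation x̄ - mu_0 = (3.8, 6.4) - (8, 1) = (-4.2, 5.4).

Step 2 — sample covariance matrix, S[i,j] = (1/(n-1)) · Σ_k (x_{k,i} - mean_i) · (x_{k,j} - mean_j), divisor n-1 = 4:
  S[A,A] = ((-1.8)·(-1.8) + (4.2)·(4.2) + (-0.8)·(-0.8) + (-0.8)·(-0.8) + (-0.8)·(-0.8)) / 4 = 22.8/4 = 5.7
  S[A,B] = ((-1.8)·(1.6) + (4.2)·(-4.4) + (-0.8)·(0.6) + (-0.8)·(1.6) + (-0.8)·(0.6)) / 4 = -23.6/4 = -5.9
  S[B,B] = ((1.6)·(1.6) + (-4.4)·(-4.4) + (0.6)·(0.6) + (1.6)·(1.6) + (0.6)·(0.6)) / 4 = 25.2/4 = 6.3
  S = [[5.7, -5.9],
 [-5.9, 6.3]].

Step 3 — invert S. det(S) = 5.7·6.3 - (-5.9)² = 1.1.
  S^{-1} = (1/det) · [[d, -b], [-b, a]] = [[5.7273, 5.3636],
 [5.3636, 5.1818]].

Step 4 — quadratic form (x̄ - mu_0)^T · S^{-1} · (x̄ - mu_0):
  S^{-1} · (x̄ - mu_0) = (4.9091, 5.4545),
  (x̄ - mu_0)^T · [...] = (-4.2)·(4.9091) + (5.4)·(5.4545) = 8.8364.

Step 5 — scale by n: T² = 5 · 8.8364 = 44.1818.

T² ≈ 44.1818


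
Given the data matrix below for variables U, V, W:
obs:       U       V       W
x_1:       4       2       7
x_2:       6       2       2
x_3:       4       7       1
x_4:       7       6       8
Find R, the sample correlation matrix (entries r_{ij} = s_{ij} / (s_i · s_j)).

Step 1 — column means:
  mean(U) = (4 + 6 + 4 + 7) / 4 = 21/4 = 5.25
  mean(V) = (2 + 2 + 7 + 6) / 4 = 17/4 = 4.25
  mean(W) = (7 + 2 + 1 + 8) / 4 = 18/4 = 4.5

Step 2 — sample variances and covariances s[i,j] = (1/(n-1)) · Σ_k (x_{k,i} - mean_i) · (x_{k,j} - mean_j), with n-1 = 3:
  s[U,U] = ((-1.25)·(-1.25) + (0.75)·(0.75) + (-1.25)·(-1.25) + (1.75)·(1.75)) / 3 = 6.75/3 = 2.25
  s[U,V] = ((-1.25)·(-2.25) + (0.75)·(-2.25) + (-1.25)·(2.75) + (1.75)·(1.75)) / 3 = 0.75/3 = 0.25
  s[U,W] = ((-1.25)·(2.5) + (0.75)·(-2.5) + (-1.25)·(-3.5) + (1.75)·(3.5)) / 3 = 5.5/3 = 1.8333
  s[V,V] = ((-2.25)·(-2.25) + (-2.25)·(-2.25) + (2.75)·(2.75) + (1.75)·(1.75)) / 3 = 20.75/3 = 6.9167
  s[V,W] = ((-2.25)·(2.5) + (-2.25)·(-2.5) + (2.75)·(-3.5) + (1.75)·(3.5)) / 3 = -3.5/3 = -1.1667
  s[W,W] = ((2.5)·(2.5) + (-2.5)·(-2.5) + (-3.5)·(-3.5) + (3.5)·(3.5)) / 3 = 37/3 = 12.3333
  Sample standard deviations s_i = √(s[i,i]):
  s(U) = √(2.25) = 1.5
  s(V) = √(6.9167) = 2.63
  s(W) = √(12.3333) = 3.5119

Step 3 — r_{ij} = s_{ij} / (s_i · s_j):
  r[U,U] = 1 (diagonal).
  r[U,V] = 0.25 / (1.5 · 2.63) = 0.25 / 3.9449 = 0.0634
  r[U,W] = 1.8333 / (1.5 · 3.5119) = 1.8333 / 5.2678 = 0.348
  r[V,V] = 1 (diagonal).
  r[V,W] = -1.1667 / (2.63 · 3.5119) = -1.1667 / 9.2361 = -0.1263
  r[W,W] = 1 (diagonal).

R is symmetric with unit diagonal. Assembling:

R = [[1, 0.0634, 0.348],
 [0.0634, 1, -0.1263],
 [0.348, -0.1263, 1]]


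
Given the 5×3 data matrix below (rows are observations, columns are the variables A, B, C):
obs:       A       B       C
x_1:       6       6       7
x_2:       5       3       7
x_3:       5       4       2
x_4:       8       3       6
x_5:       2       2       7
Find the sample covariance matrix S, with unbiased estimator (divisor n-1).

Step 1 — column means:
  mean(A) = (6 + 5 + 5 + 8 + 2) / 5 = 26/5 = 5.2
  mean(B) = (6 + 3 + 4 + 3 + 2) / 5 = 18/5 = 3.6
  mean(C) = (7 + 7 + 2 + 6 + 7) / 5 = 29/5 = 5.8

Step 2 — sample covariance S[i,j] = (1/(n-1)) · Σ_k (x_{k,i} - mean_i) · (x_{k,j} - mean_j), with n-1 = 4.
  S[A,A] = ((0.8)·(0.8) + (-0.2)·(-0.2) + (-0.2)·(-0.2) + (2.8)·(2.8) + (-3.2)·(-3.2)) / 4 = 18.8/4 = 4.7
  S[A,B] = ((0.8)·(2.4) + (-0.2)·(-0.6) + (-0.2)·(0.4) + (2.8)·(-0.6) + (-3.2)·(-1.6)) / 4 = 5.4/4 = 1.35
  S[A,C] = ((0.8)·(1.2) + (-0.2)·(1.2) + (-0.2)·(-3.8) + (2.8)·(0.2) + (-3.2)·(1.2)) / 4 = -1.8/4 = -0.45
  S[B,B] = ((2.4)·(2.4) + (-0.6)·(-0.6) + (0.4)·(0.4) + (-0.6)·(-0.6) + (-1.6)·(-1.6)) / 4 = 9.2/4 = 2.3
  S[B,C] = ((2.4)·(1.2) + (-0.6)·(1.2) + (0.4)·(-3.8) + (-0.6)·(0.2) + (-1.6)·(1.2)) / 4 = -1.4/4 = -0.35
  S[C,C] = ((1.2)·(1.2) + (1.2)·(1.2) + (-3.8)·(-3.8) + (0.2)·(0.2) + (1.2)·(1.2)) / 4 = 18.8/4 = 4.7

S is symmetric (S[j,i] = S[i,j]). Assembling:

S = [[4.7, 1.35, -0.45],
 [1.35, 2.3, -0.35],
 [-0.45, -0.35, 4.7]]


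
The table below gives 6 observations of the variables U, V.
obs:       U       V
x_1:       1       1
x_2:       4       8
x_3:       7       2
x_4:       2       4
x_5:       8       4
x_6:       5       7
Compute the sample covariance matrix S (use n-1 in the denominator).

Step 1 — column means:
  mean(U) = (1 + 4 + 7 + 2 + 8 + 5) / 6 = 27/6 = 4.5
  mean(V) = (1 + 8 + 2 + 4 + 4 + 7) / 6 = 26/6 = 4.3333

Step 2 — sample covariance S[i,j] = (1/(n-1)) · Σ_k (x_{k,i} - mean_i) · (x_{k,j} - mean_j), with n-1 = 5.
  S[U,U] = ((-3.5)·(-3.5) + (-0.5)·(-0.5) + (2.5)·(2.5) + (-2.5)·(-2.5) + (3.5)·(3.5) + (0.5)·(0.5)) / 5 = 37.5/5 = 7.5
  S[U,V] = ((-3.5)·(-3.3333) + (-0.5)·(3.6667) + (2.5)·(-2.3333) + (-2.5)·(-0.3333) + (3.5)·(-0.3333) + (0.5)·(2.6667)) / 5 = 5/5 = 1
  S[V,V] = ((-3.3333)·(-3.3333) + (3.6667)·(3.6667) + (-2.3333)·(-2.3333) + (-0.3333)·(-0.3333) + (-0.3333)·(-0.3333) + (2.6667)·(2.6667)) / 5 = 37.3333/5 = 7.4667

S is symmetric (S[j,i] = S[i,j]). Assembling:

S = [[7.5, 1],
 [1, 7.4667]]


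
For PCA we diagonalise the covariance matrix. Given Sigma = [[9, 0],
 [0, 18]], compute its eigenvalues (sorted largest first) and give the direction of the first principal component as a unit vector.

Step 1 — characteristic polynomial of 2×2 Sigma:
  det(Sigma - λI) = λ² - trace · λ + det = 0.
  trace = 9 + 18 = 27, det = 9·18 - (0)² = 162.
Step 2 — discriminant:
  Δ = trace² - 4·det = 729 - 648 = 81.
Step 3 — eigenvalues:
  λ = (trace ± √Δ)/2 = (27 ± 9)/2,
  λ_1 = 18,  λ_2 = 9.

Step 4 — unit eigenvector for λ_1: Sigma is diagonal, so its eigenvectors are the coordinate axes. λ_1 = 18 is the diagonal entry on the second coordinate axis, hence
  v_1 = (0, 1) (||v_1|| = 1).

λ_1 = 18,  λ_2 = 9;  v_1 ≈ (0, 1)


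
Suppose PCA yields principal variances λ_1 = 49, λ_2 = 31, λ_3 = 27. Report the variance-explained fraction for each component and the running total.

Step 1 — total variance = trace(Sigma) = Σ λ_i = 49 + 31 + 27 = 107.

Step 2 — fraction explained by component i = λ_i / Σ λ:
  PC1: 49/107 = 0.4579
  PC2: 31/107 = 0.2897
  PC3: 27/107 = 0.2523

Step 3 — cumulative fraction after k components = (λ_1 + ... + λ_k) / Σ λ:
  k = 1: 49/107 = 0.4579
  k = 2: (49 + 31)/107 = 80/107 = 0.7477
  k = 3: (49 + 31 + 27)/107 = 107/107 = 1

Summary (fraction, with percent):

explained: PC1 0.4579 (45.79%), PC2 0.2897 (28.97%), PC3 0.2523 (25.23%);  cumulative: 0.4579, 0.7477, 1


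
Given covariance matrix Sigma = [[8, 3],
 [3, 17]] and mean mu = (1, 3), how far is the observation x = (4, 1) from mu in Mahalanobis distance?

Step 1 — centre the observation: (x - mu) = (3, -2).

Step 2 — invert Sigma. det(Sigma) = 8·17 - (3)² = 127.
  Sigma^{-1} = (1/det) · [[d, -b], [-b, a]] = [[0.1339, -0.0236],
 [-0.0236, 0.063]].

Step 3 — form the quadratic (x - mu)^T · Sigma^{-1} · (x - mu):
  Sigma^{-1} · (x - mu) = (0.4488, -0.1969).
  (x - mu)^T · [Sigma^{-1} · (x - mu)] = (3)·(0.4488) + (-2)·(-0.1969) = 1.7402.

Step 4 — take square root: d = √(1.7402) ≈ 1.3192.

d(x, mu) = √(1.7402) ≈ 1.3192


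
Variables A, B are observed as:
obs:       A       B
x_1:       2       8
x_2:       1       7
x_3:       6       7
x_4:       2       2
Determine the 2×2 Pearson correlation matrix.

Step 1 — column means:
  mean(A) = (2 + 1 + 6 + 2) / 4 = 11/4 = 2.75
  mean(B) = (8 + 7 + 7 + 2) / 4 = 24/4 = 6

Step 2 — sample variances and covariances s[i,j] = (1/(n-1)) · Σ_k (x_{k,i} - mean_i) · (x_{k,j} - mean_j), with n-1 = 3:
  s[A,A] = ((-0.75)·(-0.75) + (-1.75)·(-1.75) + (3.25)·(3.25) + (-0.75)·(-0.75)) / 3 = 14.75/3 = 4.9167
  s[A,B] = ((-0.75)·(2) + (-1.75)·(1) + (3.25)·(1) + (-0.75)·(-4)) / 3 = 3/3 = 1
  s[B,B] = ((2)·(2) + (1)·(1) + (1)·(1) + (-4)·(-4)) / 3 = 22/3 = 7.3333
  Sample standard deviations s_i = √(s[i,i]):
  s(A) = √(4.9167) = 2.2174
  s(B) = √(7.3333) = 2.708

Step 3 — r_{ij} = s_{ij} / (s_i · s_j):
  r[A,A] = 1 (diagonal).
  r[A,B] = 1 / (2.2174 · 2.708) = 1 / 6.0046 = 0.1665
  r[B,B] = 1 (diagonal).

R is symmetric with unit diagonal. Assembling:

R = [[1, 0.1665],
 [0.1665, 1]]


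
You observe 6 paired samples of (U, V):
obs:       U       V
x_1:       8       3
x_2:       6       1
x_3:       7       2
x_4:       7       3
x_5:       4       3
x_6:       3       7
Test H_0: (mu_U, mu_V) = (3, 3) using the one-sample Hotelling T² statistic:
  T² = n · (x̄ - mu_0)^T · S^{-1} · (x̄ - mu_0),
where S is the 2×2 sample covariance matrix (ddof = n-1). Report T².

Step 1 — sample mean vector:
  mean(U) = (8 + 6 + 7 + 7 + 4 + 3) / 6 = 35/6 = 5.8333
  mean(V) = (3 + 1 + 2 + 3 + 3 + 7) / 6 = 19/6 = 3.1667
  x̄ = (5.8333, 3.1667),  deviation x̄ - mu_0 = (5.8333, 3.1667) - (3, 3) = (2.8333, 0.1667).

Step 2 — sample covariance matrix, S[i,j] = (1/(n-1)) · Σ_k (x_{k,i} - mean_i) · (x_{k,j} - mean_j), divisor n-1 = 5:
  S[U,U] = ((2.1667)·(2.1667) + (0.1667)·(0.1667) + (1.1667)·(1.1667) + (1.1667)·(1.1667) + (-1.8333)·(-1.8333) + (-2.8333)·(-2.8333)) / 5 = 18.8333/5 = 3.7667
  S[U,V] = ((2.1667)·(-0.1667) + (0.1667)·(-2.1667) + (1.1667)·(-1.1667) + (1.1667)·(-0.1667) + (-1.8333)·(-0.1667) + (-2.8333)·(3.8333)) / 5 = -12.8333/5 = -2.5667
  S[V,V] = ((-0.1667)·(-0.1667) + (-2.1667)·(-2.1667) + (-1.1667)·(-1.1667) + (-0.1667)·(-0.1667) + (-0.1667)·(-0.1667) + (3.8333)·(3.8333)) / 5 = 20.8333/5 = 4.1667
  S = [[3.7667, -2.5667],
 [-2.5667, 4.1667]].

Step 3 — invert S. det(S) = 3.7667·4.1667 - (-2.5667)² = 9.1067.
  S^{-1} = (1/det) · [[d, -b], [-b, a]] = [[0.4575, 0.2818],
 [0.2818, 0.4136]].

Step 4 — quadratic form (x̄ - mu_0)^T · S^{-1} · (x̄ - mu_0):
  S^{-1} · (x̄ - mu_0) = (1.3433, 0.8675),
  (x̄ - mu_0)^T · [...] = (2.8333)·(1.3433) + (0.1667)·(0.8675) = 3.9507.

Step 5 — scale by n: T² = 6 · 3.9507 = 23.7042.

T² ≈ 23.7042


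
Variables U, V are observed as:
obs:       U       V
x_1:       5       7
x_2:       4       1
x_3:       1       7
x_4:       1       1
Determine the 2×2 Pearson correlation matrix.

Step 1 — column means:
  mean(U) = (5 + 4 + 1 + 1) / 4 = 11/4 = 2.75
  mean(V) = (7 + 1 + 7 + 1) / 4 = 16/4 = 4

Step 2 — sample variances and covariances s[i,j] = (1/(n-1)) · Σ_k (x_{k,i} - mean_i) · (x_{k,j} - mean_j), with n-1 = 3:
  s[U,U] = ((2.25)·(2.25) + (1.25)·(1.25) + (-1.75)·(-1.75) + (-1.75)·(-1.75)) / 3 = 12.75/3 = 4.25
  s[U,V] = ((2.25)·(3) + (1.25)·(-3) + (-1.75)·(3) + (-1.75)·(-3)) / 3 = 3/3 = 1
  s[V,V] = ((3)·(3) + (-3)·(-3) + (3)·(3) + (-3)·(-3)) / 3 = 36/3 = 12
  Sample standard deviations s_i = √(s[i,i]):
  s(U) = √(4.25) = 2.0616
  s(V) = √(12) = 3.4641

Step 3 — r_{ij} = s_{ij} / (s_i · s_j):
  r[U,U] = 1 (diagonal).
  r[U,V] = 1 / (2.0616 · 3.4641) = 1 / 7.1414 = 0.14
  r[V,V] = 1 (diagonal).

R is symmetric with unit diagonal. Assembling:

R = [[1, 0.14],
 [0.14, 1]]


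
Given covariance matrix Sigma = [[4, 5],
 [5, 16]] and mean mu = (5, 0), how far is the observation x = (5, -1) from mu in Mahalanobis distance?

Step 1 — centre the observation: (x - mu) = (0, -1).

Step 2 — invert Sigma. det(Sigma) = 4·16 - (5)² = 39.
  Sigma^{-1} = (1/det) · [[d, -b], [-b, a]] = [[0.4103, -0.1282],
 [-0.1282, 0.1026]].

Step 3 — form the quadratic (x - mu)^T · Sigma^{-1} · (x - mu):
  Sigma^{-1} · (x - mu) = (0.1282, -0.1026).
  (x - mu)^T · [Sigma^{-1} · (x - mu)] = (0)·(0.1282) + (-1)·(-0.1026) = 0.1026.

Step 4 — take square root: d = √(0.1026) ≈ 0.3203.

d(x, mu) = √(0.1026) ≈ 0.3203


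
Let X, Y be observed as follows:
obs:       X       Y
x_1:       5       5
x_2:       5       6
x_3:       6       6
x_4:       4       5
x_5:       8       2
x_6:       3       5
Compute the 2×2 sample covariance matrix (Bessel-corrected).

Step 1 — column means:
  mean(X) = (5 + 5 + 6 + 4 + 8 + 3) / 6 = 31/6 = 5.1667
  mean(Y) = (5 + 6 + 6 + 5 + 2 + 5) / 6 = 29/6 = 4.8333

Step 2 — sample covariance S[i,j] = (1/(n-1)) · Σ_k (x_{k,i} - mean_i) · (x_{k,j} - mean_j), with n-1 = 5.
  S[X,X] = ((-0.1667)·(-0.1667) + (-0.1667)·(-0.1667) + (0.8333)·(0.8333) + (-1.1667)·(-1.1667) + (2.8333)·(2.8333) + (-2.1667)·(-2.1667)) / 5 = 14.8333/5 = 2.9667
  S[X,Y] = ((-0.1667)·(0.1667) + (-0.1667)·(1.1667) + (0.8333)·(1.1667) + (-1.1667)·(0.1667) + (2.8333)·(-2.8333) + (-2.1667)·(0.1667)) / 5 = -7.8333/5 = -1.5667
  S[Y,Y] = ((0.1667)·(0.1667) + (1.1667)·(1.1667) + (1.1667)·(1.1667) + (0.1667)·(0.1667) + (-2.8333)·(-2.8333) + (0.1667)·(0.1667)) / 5 = 10.8333/5 = 2.1667

S is symmetric (S[j,i] = S[i,j]). Assembling:

S = [[2.9667, -1.5667],
 [-1.5667, 2.1667]]


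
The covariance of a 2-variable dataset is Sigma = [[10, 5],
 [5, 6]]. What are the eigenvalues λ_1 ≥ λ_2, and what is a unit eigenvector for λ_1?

Step 1 — characteristic polynomial of 2×2 Sigma:
  det(Sigma - λI) = λ² - trace · λ + det = 0.
  trace = 10 + 6 = 16, det = 10·6 - (5)² = 35.
Step 2 — discriminant:
  Δ = trace² - 4·det = 256 - 140 = 116.
Step 3 — eigenvalues:
  λ = (trace ± √Δ)/2 = (16 ± 10.7703)/2,
  λ_1 = 13.3852,  λ_2 = 2.6148.

Step 4 — unit eigenvector for λ_1: solve (Sigma - λ_1 I)v = 0. First row:
  (10 - 13.3852)·v_x + (5)·v_y = 0, i.e. (-3.3852)·v_x + (5)·v_y = 0,
  so v ∝ (b, λ_1 - a) = (5, 3.3852) = u.
  ||u|| = √((5)² + (3.3852)²) = √(36.4593) ≈ 6.0382,
  v_1 = u/||u|| ≈ (0.8281, 0.5606) (||v_1|| = 1).

λ_1 = 13.3852,  λ_2 = 2.6148;  v_1 ≈ (0.8281, 0.5606)


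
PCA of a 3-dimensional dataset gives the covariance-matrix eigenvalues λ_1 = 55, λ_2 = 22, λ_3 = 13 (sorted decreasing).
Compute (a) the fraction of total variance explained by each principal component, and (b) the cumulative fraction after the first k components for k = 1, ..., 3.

Step 1 — total variance = trace(Sigma) = Σ λ_i = 55 + 22 + 13 = 90.

Step 2 — fraction explained by component i = λ_i / Σ λ:
  PC1: 55/90 = 0.6111
  PC2: 22/90 = 0.2444
  PC3: 13/90 = 0.1444

Step 3 — cumulative fraction after k components = (λ_1 + ... + λ_k) / Σ λ:
  k = 1: 55/90 = 0.6111
  k = 2: (55 + 22)/90 = 77/90 = 0.8556
  k = 3: (55 + 22 + 13)/90 = 90/90 = 1

Summary (fraction, with percent):

explained: PC1 0.6111 (61.11%), PC2 0.2444 (24.44%), PC3 0.1444 (14.44%);  cumulative: 0.6111, 0.8556, 1


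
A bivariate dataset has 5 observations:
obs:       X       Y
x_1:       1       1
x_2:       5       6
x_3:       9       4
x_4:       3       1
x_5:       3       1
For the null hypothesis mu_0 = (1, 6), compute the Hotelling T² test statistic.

Step 1 — sample mean vector:
  mean(X) = (1 + 5 + 9 + 3 + 3) / 5 = 21/5 = 4.2
  mean(Y) = (1 + 6 + 4 + 1 + 1) / 5 = 13/5 = 2.6
  x̄ = (4.2, 2.6),  deviation x̄ - mu_0 = (4.2, 2.6) - (1, 6) = (3.2, -3.4).

Step 2 — sample covariance matrix, S[i,j] = (1/(n-1)) · Σ_k (x_{k,i} - mean_i) · (x_{k,j} - mean_j), divisor n-1 = 4:
  S[X,X] = ((-3.2)·(-3.2) + (0.8)·(0.8) + (4.8)·(4.8) + (-1.2)·(-1.2) + (-1.2)·(-1.2)) / 4 = 36.8/4 = 9.2
  S[X,Y] = ((-3.2)·(-1.6) + (0.8)·(3.4) + (4.8)·(1.4) + (-1.2)·(-1.6) + (-1.2)·(-1.6)) / 4 = 18.4/4 = 4.6
  S[Y,Y] = ((-1.6)·(-1.6) + (3.4)·(3.4) + (1.4)·(1.4) + (-1.6)·(-1.6) + (-1.6)·(-1.6)) / 4 = 21.2/4 = 5.3
  S = [[9.2, 4.6],
 [4.6, 5.3]].

Step 3 — invert S. det(S) = 9.2·5.3 - (4.6)² = 27.6.
  S^{-1} = (1/det) · [[d, -b], [-b, a]] = [[0.192, -0.1667],
 [-0.1667, 0.3333]].

Step 4 — quadratic form (x̄ - mu_0)^T · S^{-1} · (x̄ - mu_0):
  S^{-1} · (x̄ - mu_0) = (1.1812, -1.6667),
  (x̄ - mu_0)^T · [...] = (3.2)·(1.1812) + (-3.4)·(-1.6667) = 9.4464.

Step 5 — scale by n: T² = 5 · 9.4464 = 47.2319.

T² ≈ 47.2319


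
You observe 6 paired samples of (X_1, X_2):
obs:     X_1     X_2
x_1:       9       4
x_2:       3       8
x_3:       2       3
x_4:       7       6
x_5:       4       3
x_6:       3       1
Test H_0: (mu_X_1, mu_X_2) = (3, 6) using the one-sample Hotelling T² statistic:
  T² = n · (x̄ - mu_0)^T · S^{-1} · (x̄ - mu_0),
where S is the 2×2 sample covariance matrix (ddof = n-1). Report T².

Step 1 — sample mean vector:
  mean(X_1) = (9 + 3 + 2 + 7 + 4 + 3) / 6 = 28/6 = 4.6667
  mean(X_2) = (4 + 8 + 3 + 6 + 3 + 1) / 6 = 25/6 = 4.1667
  x̄ = (4.6667, 4.1667),  deviation x̄ - mu_0 = (4.6667, 4.1667) - (3, 6) = (1.6667, -1.8333).

Step 2 — sample covariance matrix, S[i,j] = (1/(n-1)) · Σ_k (x_{k,i} - mean_i) · (x_{k,j} - mean_j), divisor n-1 = 5:
  S[X_1,X_1] = ((4.3333)·(4.3333) + (-1.6667)·(-1.6667) + (-2.6667)·(-2.6667) + (2.3333)·(2.3333) + (-0.6667)·(-0.6667) + (-1.6667)·(-1.6667)) / 5 = 37.3333/5 = 7.4667
  S[X_1,X_2] = ((4.3333)·(-0.1667) + (-1.6667)·(3.8333) + (-2.6667)·(-1.1667) + (2.3333)·(1.8333) + (-0.6667)·(-1.1667) + (-1.6667)·(-3.1667)) / 5 = 6.3333/5 = 1.2667
  S[X_2,X_2] = ((-0.1667)·(-0.1667) + (3.8333)·(3.8333) + (-1.1667)·(-1.1667) + (1.8333)·(1.8333) + (-1.1667)·(-1.1667) + (-3.1667)·(-3.1667)) / 5 = 30.8333/5 = 6.1667
  S = [[7.4667, 1.2667],
 [1.2667, 6.1667]].

Step 3 — invert S. det(S) = 7.4667·6.1667 - (1.2667)² = 44.44.
  S^{-1} = (1/det) · [[d, -b], [-b, a]] = [[0.1388, -0.0285],
 [-0.0285, 0.168]].

Step 4 — quadratic form (x̄ - mu_0)^T · S^{-1} · (x̄ - mu_0):
  S^{-1} · (x̄ - mu_0) = (0.2835, -0.3555),
  (x̄ - mu_0)^T · [...] = (1.6667)·(0.2835) + (-1.8333)·(-0.3555) = 1.1244.

Step 5 — scale by n: T² = 6 · 1.1244 = 6.7462.

T² ≈ 6.7462


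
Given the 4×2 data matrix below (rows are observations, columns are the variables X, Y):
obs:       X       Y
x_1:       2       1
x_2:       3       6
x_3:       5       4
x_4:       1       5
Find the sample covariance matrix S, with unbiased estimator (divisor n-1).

Step 1 — column means:
  mean(X) = (2 + 3 + 5 + 1) / 4 = 11/4 = 2.75
  mean(Y) = (1 + 6 + 4 + 5) / 4 = 16/4 = 4

Step 2 — sample covariance S[i,j] = (1/(n-1)) · Σ_k (x_{k,i} - mean_i) · (x_{k,j} - mean_j), with n-1 = 3.
  S[X,X] = ((-0.75)·(-0.75) + (0.25)·(0.25) + (2.25)·(2.25) + (-1.75)·(-1.75)) / 3 = 8.75/3 = 2.9167
  S[X,Y] = ((-0.75)·(-3) + (0.25)·(2) + (2.25)·(0) + (-1.75)·(1)) / 3 = 1/3 = 0.3333
  S[Y,Y] = ((-3)·(-3) + (2)·(2) + (0)·(0) + (1)·(1)) / 3 = 14/3 = 4.6667

S is symmetric (S[j,i] = S[i,j]). Assembling:

S = [[2.9167, 0.3333],
 [0.3333, 4.6667]]


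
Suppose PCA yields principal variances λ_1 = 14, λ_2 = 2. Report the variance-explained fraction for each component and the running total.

Step 1 — total variance = trace(Sigma) = Σ λ_i = 14 + 2 = 16.

Step 2 — fraction explained by component i = λ_i / Σ λ:
  PC1: 14/16 = 0.875
  PC2: 2/16 = 0.125

Step 3 — cumulative fraction after k components = (λ_1 + ... + λ_k) / Σ λ:
  k = 1: 14/16 = 0.875
  k = 2: (14 + 2)/16 = 16/16 = 1

Summary (fraction, with percent):

explained: PC1 0.875 (87.5%), PC2 0.125 (12.5%);  cumulative: 0.875, 1


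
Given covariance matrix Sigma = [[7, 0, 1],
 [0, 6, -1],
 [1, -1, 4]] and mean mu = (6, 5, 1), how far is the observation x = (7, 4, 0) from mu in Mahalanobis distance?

Step 1 — centre the observation: (x - mu) = (1, -1, -1).

Step 2 — invert Sigma (cofactor / det for 3×3, or solve directly):
  Sigma^{-1} = [[0.1484, -0.0065, -0.0387],
 [-0.0065, 0.1742, 0.0452],
 [-0.0387, 0.0452, 0.271]].

Step 3 — form the quadratic (x - mu)^T · Sigma^{-1} · (x - mu):
  Sigma^{-1} · (x - mu) = (0.1935, -0.2258, -0.3548).
  (x - mu)^T · [Sigma^{-1} · (x - mu)] = (1)·(0.1935) + (-1)·(-0.2258) + (-1)·(-0.3548) = 0.7742.

Step 4 — take square root: d = √(0.7742) ≈ 0.8799.

d(x, mu) = √(0.7742) ≈ 0.8799


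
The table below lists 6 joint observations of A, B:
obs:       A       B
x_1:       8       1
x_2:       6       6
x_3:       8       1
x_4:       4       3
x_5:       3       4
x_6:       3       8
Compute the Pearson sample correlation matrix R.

Step 1 — column means:
  mean(A) = (8 + 6 + 8 + 4 + 3 + 3) / 6 = 32/6 = 5.3333
  mean(B) = (1 + 6 + 1 + 3 + 4 + 8) / 6 = 23/6 = 3.8333

Step 2 — sample variances and covariances s[i,j] = (1/(n-1)) · Σ_k (x_{k,i} - mean_i) · (x_{k,j} - mean_j), with n-1 = 5:
  s[A,A] = ((2.6667)·(2.6667) + (0.6667)·(0.6667) + (2.6667)·(2.6667) + (-1.3333)·(-1.3333) + (-2.3333)·(-2.3333) + (-2.3333)·(-2.3333)) / 5 = 27.3333/5 = 5.4667
  s[A,B] = ((2.6667)·(-2.8333) + (0.6667)·(2.1667) + (2.6667)·(-2.8333) + (-1.3333)·(-0.8333) + (-2.3333)·(0.1667) + (-2.3333)·(4.1667)) / 5 = -22.6667/5 = -4.5333
  s[B,B] = ((-2.8333)·(-2.8333) + (2.1667)·(2.1667) + (-2.8333)·(-2.8333) + (-0.8333)·(-0.8333) + (0.1667)·(0.1667) + (4.1667)·(4.1667)) / 5 = 38.8333/5 = 7.7667
  Sample standard deviations s_i = √(s[i,i]):
  s(A) = √(5.4667) = 2.3381
  s(B) = √(7.7667) = 2.7869

Step 3 — r_{ij} = s_{ij} / (s_i · s_j):
  r[A,A] = 1 (diagonal).
  r[A,B] = -4.5333 / (2.3381 · 2.7869) = -4.5333 / 6.516 = -0.6957
  r[B,B] = 1 (diagonal).

R is symmetric with unit diagonal. Assembling:

R = [[1, -0.6957],
 [-0.6957, 1]]


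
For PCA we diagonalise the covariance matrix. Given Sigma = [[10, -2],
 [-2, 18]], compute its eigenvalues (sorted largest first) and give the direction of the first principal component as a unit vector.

Step 1 — characteristic polynomial of 2×2 Sigma:
  det(Sigma - λI) = λ² - trace · λ + det = 0.
  trace = 10 + 18 = 28, det = 10·18 - (-2)² = 176.
Step 2 — discriminant:
  Δ = trace² - 4·det = 784 - 704 = 80.
Step 3 — eigenvalues:
  λ = (trace ± √Δ)/2 = (28 ± 8.9443)/2,
  λ_1 = 18.4721,  λ_2 = 9.5279.

Step 4 — unit eigenvector for λ_1: solve (Sigma - λ_1 I)v = 0. First row:
  (10 - 18.4721)·v_x + (-2)·v_y = 0, i.e. (-8.4721)·v_x + (-2)·v_y = 0,
  so v ∝ (b, λ_1 - a) = (-2, 8.4721); multiply by -1 so the first entry is positive: u = (2, -8.4721).
  ||u|| = √((2)² + (-8.4721)²) = √(75.7771) ≈ 8.705,
  v_1 = u/||u|| ≈ (0.2298, -0.9732) (||v_1|| = 1).

λ_1 = 18.4721,  λ_2 = 9.5279;  v_1 ≈ (0.2298, -0.9732)
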